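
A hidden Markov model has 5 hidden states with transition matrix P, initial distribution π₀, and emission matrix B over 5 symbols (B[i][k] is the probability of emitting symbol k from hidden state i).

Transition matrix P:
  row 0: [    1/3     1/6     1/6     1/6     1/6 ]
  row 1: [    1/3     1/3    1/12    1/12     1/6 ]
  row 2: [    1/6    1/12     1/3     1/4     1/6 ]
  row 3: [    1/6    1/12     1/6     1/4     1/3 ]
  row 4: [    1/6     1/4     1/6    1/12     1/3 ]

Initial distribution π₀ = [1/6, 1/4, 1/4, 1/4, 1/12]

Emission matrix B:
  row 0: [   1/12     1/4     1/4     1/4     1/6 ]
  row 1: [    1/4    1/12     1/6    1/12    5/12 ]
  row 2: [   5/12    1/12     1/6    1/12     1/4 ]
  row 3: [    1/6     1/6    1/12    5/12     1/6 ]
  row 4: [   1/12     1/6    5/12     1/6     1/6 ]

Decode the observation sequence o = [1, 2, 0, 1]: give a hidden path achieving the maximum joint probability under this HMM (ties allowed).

t=0: δ = [4.167e-02, 2.083e-02, 2.083e-02, 4.167e-02, 1.389e-02]  (obs o_0=1)
t=1: δ = [3.472e-03, 1.157e-03, 1.157e-03, 8.681e-04, 5.787e-03]  ψ = [0, 0, 0, 3, 3]  (obs o_1=2)
t=2: δ = [9.645e-05, 3.617e-04, 4.019e-04, 9.645e-05, 1.608e-04]  ψ = [0, 4, 4, 0, 4]  (obs o_2=0)
t=3: δ = [3.014e-05, 1.005e-05, 1.116e-05, 1.674e-05, 1.116e-05]  ψ = [1, 1, 2, 2, 2]  (obs o_3=1)
backtrack: best end state = 0; path = [3, 4, 1, 0]

path = [3, 4, 1, 0]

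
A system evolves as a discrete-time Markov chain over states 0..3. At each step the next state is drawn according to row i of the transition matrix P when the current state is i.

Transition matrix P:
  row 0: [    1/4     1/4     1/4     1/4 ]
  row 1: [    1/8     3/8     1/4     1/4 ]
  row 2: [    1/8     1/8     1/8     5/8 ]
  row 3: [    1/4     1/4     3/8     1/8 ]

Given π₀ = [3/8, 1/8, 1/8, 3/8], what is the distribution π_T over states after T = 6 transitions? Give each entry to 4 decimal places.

π = [0.1868, 0.2490, 0.2563, 0.3079]

t=0: π = [0.3750, 0.1250, 0.1250, 0.3750]
t=1: π = [0.2188, 0.2500, 0.2813, 0.2500]
t=2: π = [0.1836, 0.2461, 0.2461, 0.3242]
t=3: π = [0.1885, 0.2500, 0.2598, 0.3018]
t=4: π = [0.1863, 0.2488, 0.2552, 0.3097]
t=5: π = [0.1870, 0.2492, 0.2568, 0.3070]
t=6: π = [0.1868, 0.2490, 0.2563, 0.3079]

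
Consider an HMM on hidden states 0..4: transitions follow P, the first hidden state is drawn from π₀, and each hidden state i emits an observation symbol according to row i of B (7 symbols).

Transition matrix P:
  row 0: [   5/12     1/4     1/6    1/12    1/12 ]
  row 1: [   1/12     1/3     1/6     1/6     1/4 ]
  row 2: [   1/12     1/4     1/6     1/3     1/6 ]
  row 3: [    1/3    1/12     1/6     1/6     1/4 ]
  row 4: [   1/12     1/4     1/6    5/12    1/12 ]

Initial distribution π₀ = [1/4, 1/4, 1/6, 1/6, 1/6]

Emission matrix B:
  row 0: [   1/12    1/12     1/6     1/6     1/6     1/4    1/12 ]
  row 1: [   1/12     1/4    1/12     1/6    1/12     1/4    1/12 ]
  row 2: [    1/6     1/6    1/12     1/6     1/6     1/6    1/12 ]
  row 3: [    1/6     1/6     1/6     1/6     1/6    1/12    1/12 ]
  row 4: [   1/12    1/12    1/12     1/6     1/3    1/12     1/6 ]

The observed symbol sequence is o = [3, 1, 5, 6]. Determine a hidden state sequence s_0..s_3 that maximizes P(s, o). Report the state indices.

path = [1, 1, 1, 4]

t=0: δ = [4.167e-02, 4.167e-02, 2.778e-02, 2.778e-02, 2.778e-02]  (obs o_0=3)
t=1: δ = [1.447e-03, 3.472e-03, 1.157e-03, 1.929e-03, 8.681e-04]  ψ = [0, 1, 0, 4, 1]  (obs o_1=1)
t=2: δ = [1.608e-04, 2.894e-04, 9.645e-05, 4.823e-05, 7.234e-05]  ψ = [3, 1, 1, 1, 1]  (obs o_2=5)
t=3: δ = [5.582e-06, 8.038e-06, 4.019e-06, 4.019e-06, 1.206e-05]  ψ = [0, 1, 1, 1, 1]  (obs o_3=6)
backtrack: best end state = 4; path = [1, 1, 1, 4]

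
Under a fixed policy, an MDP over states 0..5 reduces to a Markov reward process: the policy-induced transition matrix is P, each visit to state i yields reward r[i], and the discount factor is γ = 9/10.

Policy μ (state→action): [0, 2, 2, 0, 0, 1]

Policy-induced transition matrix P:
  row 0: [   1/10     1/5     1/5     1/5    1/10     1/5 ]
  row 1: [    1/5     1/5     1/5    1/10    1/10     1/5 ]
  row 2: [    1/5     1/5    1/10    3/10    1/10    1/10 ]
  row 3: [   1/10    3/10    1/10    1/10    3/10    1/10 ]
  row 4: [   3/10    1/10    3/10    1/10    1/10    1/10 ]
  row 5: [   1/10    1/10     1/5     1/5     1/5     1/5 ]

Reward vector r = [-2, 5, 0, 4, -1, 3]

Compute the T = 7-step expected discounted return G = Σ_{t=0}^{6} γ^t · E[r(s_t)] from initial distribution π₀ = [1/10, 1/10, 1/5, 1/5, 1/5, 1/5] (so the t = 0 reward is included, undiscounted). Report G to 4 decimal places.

t=0: π = [0.1000, 0.1000, 0.2000, 0.2000, 0.2000, 0.2000], E[r] = 1.5000, γ^t·E[r] = 1.500000, running G = 1.500000
t=1: π = [0.1700, 0.1800, 0.1800, 0.1700, 0.1600, 0.1400], E[r] = 1.5000, γ^t·E[r] = 1.350000, running G = 2.850000
t=2: π = [0.1680, 0.1870, 0.1810, 0.1670, 0.1480, 0.1490], E[r] = 1.5660, γ^t·E[r] = 1.268460, running G = 4.118460
t=3: π = [0.1664, 0.1870, 0.1800, 0.1679, 0.1483, 0.1504], E[r] = 1.5767, γ^t·E[r] = 1.149414, running G = 5.267874
t=4: π = [0.1664, 0.1869, 0.1800, 0.1677, 0.1486, 0.1504], E[r] = 1.5751, γ^t·E[r] = 1.033436, running G = 6.301311
t=5: π = [0.1664, 0.1869, 0.1801, 0.1677, 0.1486, 0.1504], E[r] = 1.5748, γ^t·E[r] = 0.929875, running G = 7.231186
t=6: π = [0.1664, 0.1869, 0.1801, 0.1677, 0.1486, 0.1504], E[r] = 1.5749, γ^t·E[r] = 0.836945, running G = 8.068131

G = 8.0681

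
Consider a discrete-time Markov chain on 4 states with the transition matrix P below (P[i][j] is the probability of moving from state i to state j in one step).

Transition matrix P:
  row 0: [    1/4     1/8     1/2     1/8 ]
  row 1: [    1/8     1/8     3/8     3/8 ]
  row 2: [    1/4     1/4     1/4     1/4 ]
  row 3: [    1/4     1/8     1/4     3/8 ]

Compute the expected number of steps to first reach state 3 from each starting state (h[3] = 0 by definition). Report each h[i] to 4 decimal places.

First-step conditioning: h[3] = 0; for i ≠ 3, h[i] = 1 + Σ_k P[i][k]·h[k].
  h[0] = 1 + 1/4·h[0] + 1/8·h[1] + 1/2·h[2]
  h[1] = 1 + 1/8·h[0] + 1/8·h[1] + 3/8·h[2]
  h[2] = 1 + 1/4·h[0] + 1/4·h[1] + 1/4·h[2]
Solving the 3×3 linear system over states ≠ 3 gives exactly h = [162/35, 124/35, 142/35, 0] (h[3] = 0 is the target).

h = [4.6286, 3.5429, 4.0571, 0.0000]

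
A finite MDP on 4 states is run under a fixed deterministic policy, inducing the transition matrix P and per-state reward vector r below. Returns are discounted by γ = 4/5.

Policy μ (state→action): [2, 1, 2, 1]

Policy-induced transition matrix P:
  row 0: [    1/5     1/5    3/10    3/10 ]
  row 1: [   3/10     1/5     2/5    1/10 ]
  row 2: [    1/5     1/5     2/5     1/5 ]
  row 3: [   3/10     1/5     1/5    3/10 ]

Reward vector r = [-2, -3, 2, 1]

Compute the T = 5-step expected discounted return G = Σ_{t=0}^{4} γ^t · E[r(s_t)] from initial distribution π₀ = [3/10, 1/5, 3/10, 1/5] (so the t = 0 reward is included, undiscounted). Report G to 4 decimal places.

t=0: π = [0.3000, 0.2000, 0.3000, 0.2000], E[r] = -0.4000, γ^t·E[r] = -0.400000, running G = -0.400000
t=1: π = [0.2400, 0.2000, 0.3300, 0.2300], E[r] = -0.1900, γ^t·E[r] = -0.152000, running G = -0.552000
t=2: π = [0.2430, 0.2000, 0.3300, 0.2270], E[r] = -0.1990, γ^t·E[r] = -0.127360, running G = -0.679360
t=3: π = [0.2427, 0.2000, 0.3303, 0.2270], E[r] = -0.1978, γ^t·E[r] = -0.101274, running G = -0.780634
t=4: π = [0.2427, 0.2000, 0.3303, 0.2270], E[r] = -0.1978, γ^t·E[r] = -0.081007, running G = -0.861640

G = -0.8616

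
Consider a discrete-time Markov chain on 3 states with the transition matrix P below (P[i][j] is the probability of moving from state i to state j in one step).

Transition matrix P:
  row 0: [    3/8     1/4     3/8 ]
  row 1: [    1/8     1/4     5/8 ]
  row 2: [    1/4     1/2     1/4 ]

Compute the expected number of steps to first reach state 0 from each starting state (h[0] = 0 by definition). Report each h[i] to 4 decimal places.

h = [0.0000, 5.5000, 5.0000]

First-step conditioning: h[0] = 0; for i ≠ 0, h[i] = 1 + Σ_k P[i][k]·h[k].
  h[1] = 1 + 1/4·h[1] + 5/8·h[2]
  h[2] = 1 + 1/2·h[1] + 1/4·h[2]
Solving the 2×2 linear system over states ≠ 0 gives exactly h = [0, 11/2, 5] (h[0] = 0 is the target).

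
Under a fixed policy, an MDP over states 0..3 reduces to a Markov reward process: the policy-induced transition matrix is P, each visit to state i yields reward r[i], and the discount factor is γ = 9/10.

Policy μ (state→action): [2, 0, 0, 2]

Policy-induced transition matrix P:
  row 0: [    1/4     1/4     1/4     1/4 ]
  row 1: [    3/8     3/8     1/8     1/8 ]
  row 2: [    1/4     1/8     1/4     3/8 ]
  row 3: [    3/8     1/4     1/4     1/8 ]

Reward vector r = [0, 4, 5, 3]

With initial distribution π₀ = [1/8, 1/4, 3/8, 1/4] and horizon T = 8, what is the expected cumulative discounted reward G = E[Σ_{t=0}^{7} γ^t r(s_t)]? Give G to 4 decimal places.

G = 16.5787

t=0: π = [0.1250, 0.2500, 0.3750, 0.2500], E[r] = 3.6250, γ^t·E[r] = 3.625000, running G = 3.625000
t=1: π = [0.3125, 0.2344, 0.2188, 0.2344], E[r] = 2.7344, γ^t·E[r] = 2.460938, running G = 6.085938
t=2: π = [0.3086, 0.2520, 0.2207, 0.2188], E[r] = 2.7676, γ^t·E[r] = 2.241738, running G = 8.327676
t=3: π = [0.3088, 0.2539, 0.2185, 0.2188], E[r] = 2.7644, γ^t·E[r] = 2.015251, running G = 10.342927
t=4: π = [0.3091, 0.2544, 0.2183, 0.2182], E[r] = 2.7637, γ^t·E[r] = 1.813265, running G = 12.156192
t=5: π = [0.3091, 0.2545, 0.2182, 0.2182], E[r] = 2.7637, γ^t·E[r] = 1.631918, running G = 13.788110
t=6: π = [0.3091, 0.2545, 0.2182, 0.2182], E[r] = 2.7636, γ^t·E[r] = 1.468712, running G = 15.256822
t=7: π = [0.3091, 0.2545, 0.2182, 0.2182], E[r] = 2.7636, γ^t·E[r] = 1.321839, running G = 16.578661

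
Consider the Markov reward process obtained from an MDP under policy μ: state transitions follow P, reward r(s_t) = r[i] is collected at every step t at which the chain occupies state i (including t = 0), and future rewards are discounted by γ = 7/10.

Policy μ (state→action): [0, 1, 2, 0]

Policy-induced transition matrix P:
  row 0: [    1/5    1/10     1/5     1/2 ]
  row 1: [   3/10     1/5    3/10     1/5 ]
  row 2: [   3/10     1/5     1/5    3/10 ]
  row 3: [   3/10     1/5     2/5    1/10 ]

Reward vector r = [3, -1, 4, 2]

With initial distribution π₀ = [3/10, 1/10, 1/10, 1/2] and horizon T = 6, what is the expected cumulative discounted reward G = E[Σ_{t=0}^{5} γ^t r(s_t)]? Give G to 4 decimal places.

t=0: π = [0.3000, 0.1000, 0.1000, 0.5000], E[r] = 2.2000, γ^t·E[r] = 2.200000, running G = 2.200000
t=1: π = [0.2700, 0.1700, 0.3100, 0.2500], E[r] = 2.3800, γ^t·E[r] = 1.666000, running G = 3.866000
t=2: π = [0.2730, 0.1730, 0.2670, 0.2870], E[r] = 2.2880, γ^t·E[r] = 1.121120, running G = 4.987120
t=3: π = [0.2727, 0.1727, 0.2747, 0.2799], E[r] = 2.3040, γ^t·E[r] = 0.790272, running G = 5.777392
t=4: π = [0.2727, 0.1727, 0.2733, 0.2813], E[r] = 2.3010, γ^t·E[r] = 0.552480, running G = 6.329872
t=5: π = [0.2727, 0.1727, 0.2735, 0.2810], E[r] = 2.3016, γ^t·E[r] = 0.386831, running G = 6.716703

G = 6.7167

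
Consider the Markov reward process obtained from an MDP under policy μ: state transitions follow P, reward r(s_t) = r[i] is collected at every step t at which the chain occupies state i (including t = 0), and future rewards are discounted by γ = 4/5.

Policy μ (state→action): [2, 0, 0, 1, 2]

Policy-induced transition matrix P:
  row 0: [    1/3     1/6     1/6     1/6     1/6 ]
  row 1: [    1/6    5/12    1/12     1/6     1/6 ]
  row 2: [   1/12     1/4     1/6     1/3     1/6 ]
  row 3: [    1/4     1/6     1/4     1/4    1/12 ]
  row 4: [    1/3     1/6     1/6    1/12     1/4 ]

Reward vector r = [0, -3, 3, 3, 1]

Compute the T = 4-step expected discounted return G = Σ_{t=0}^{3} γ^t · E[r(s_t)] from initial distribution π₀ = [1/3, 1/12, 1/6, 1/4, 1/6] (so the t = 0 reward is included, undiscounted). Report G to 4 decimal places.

t=0: π = [0.3333, 0.0833, 0.1667, 0.2500, 0.1667], E[r] = 1.1667, γ^t·E[r] = 1.166667, running G = 1.166667
t=1: π = [0.2569, 0.2014, 0.1806, 0.2014, 0.1597], E[r] = 0.7014, γ^t·E[r] = 0.561111, running G = 1.727778
t=2: π = [0.2378, 0.2321, 0.1667, 0.2002, 0.1632], E[r] = 0.5677, γ^t·E[r] = 0.363333, running G = 2.091111
t=3: π = [0.2363, 0.2386, 0.1640, 0.1975, 0.1636], E[r] = 0.5325, γ^t·E[r] = 0.272642, running G = 2.363753

G = 2.3638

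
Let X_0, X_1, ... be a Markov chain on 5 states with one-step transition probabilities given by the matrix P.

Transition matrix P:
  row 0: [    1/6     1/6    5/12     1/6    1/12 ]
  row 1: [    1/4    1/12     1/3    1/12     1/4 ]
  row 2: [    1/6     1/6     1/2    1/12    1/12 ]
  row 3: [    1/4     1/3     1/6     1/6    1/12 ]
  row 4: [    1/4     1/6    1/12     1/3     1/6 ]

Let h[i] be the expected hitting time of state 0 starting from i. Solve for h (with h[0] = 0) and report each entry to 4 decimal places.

First-step conditioning: h[0] = 0; for i ≠ 0, h[i] = 1 + Σ_k P[i][k]·h[k].
  h[1] = 1 + 1/12·h[1] + 1/3·h[2] + 1/12·h[3] + 1/4·h[4]
  h[2] = 1 + 1/6·h[1] + 1/2·h[2] + 1/12·h[3] + 1/12·h[4]
  h[3] = 1 + 1/3·h[1] + 1/6·h[2] + 1/6·h[3] + 1/12·h[4]
  h[4] = 1 + 1/6·h[1] + 1/12·h[2] + 1/3·h[3] + 1/6·h[4]
Solving the 4×4 linear system over states ≠ 0 gives exactly h = [0, 5648/1259, 6244/1259, 5568/1259, 5492/1259] (h[0] = 0 is the target).

h = [0.0000, 4.4861, 4.9595, 4.4226, 4.3622]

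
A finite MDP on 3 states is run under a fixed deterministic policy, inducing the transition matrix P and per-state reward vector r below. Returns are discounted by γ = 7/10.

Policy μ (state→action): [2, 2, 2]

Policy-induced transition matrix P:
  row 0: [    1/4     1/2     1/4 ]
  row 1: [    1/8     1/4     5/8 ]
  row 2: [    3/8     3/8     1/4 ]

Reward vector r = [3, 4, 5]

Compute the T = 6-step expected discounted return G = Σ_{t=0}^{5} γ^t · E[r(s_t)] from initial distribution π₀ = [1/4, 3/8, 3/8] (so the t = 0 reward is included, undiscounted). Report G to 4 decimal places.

G = 12.1518

t=0: π = [0.2500, 0.3750, 0.3750], E[r] = 4.1250, γ^t·E[r] = 4.125000, running G = 4.125000
t=1: π = [0.2500, 0.3594, 0.3906], E[r] = 4.1406, γ^t·E[r] = 2.898438, running G = 7.023438
t=2: π = [0.2539, 0.3613, 0.3848], E[r] = 4.1309, γ^t·E[r] = 2.024121, running G = 9.047559
t=3: π = [0.2529, 0.3616, 0.3855], E[r] = 4.1326, γ^t·E[r] = 1.417471, running G = 10.465030
t=4: π = [0.2530, 0.3614, 0.3856], E[r] = 4.1326, γ^t·E[r] = 0.992237, running G = 11.457267
t=5: π = [0.2530, 0.3614, 0.3855], E[r] = 4.1325, γ^t·E[r] = 0.694551, running G = 12.151818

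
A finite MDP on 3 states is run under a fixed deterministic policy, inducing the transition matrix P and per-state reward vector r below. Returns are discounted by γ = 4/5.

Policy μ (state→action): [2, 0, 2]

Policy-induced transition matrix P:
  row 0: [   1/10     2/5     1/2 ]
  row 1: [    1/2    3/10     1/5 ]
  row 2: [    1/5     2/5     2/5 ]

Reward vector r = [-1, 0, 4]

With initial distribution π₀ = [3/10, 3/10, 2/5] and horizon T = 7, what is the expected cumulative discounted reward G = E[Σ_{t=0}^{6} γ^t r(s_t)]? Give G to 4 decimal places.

t=0: π = [0.3000, 0.3000, 0.4000], E[r] = 1.3000, γ^t·E[r] = 1.300000, running G = 1.300000
t=1: π = [0.2600, 0.3700, 0.3700], E[r] = 1.2200, γ^t·E[r] = 0.976000, running G = 2.276000
t=2: π = [0.2850, 0.3630, 0.3520], E[r] = 1.1230, γ^t·E[r] = 0.718720, running G = 2.994720
t=3: π = [0.2804, 0.3637, 0.3559], E[r] = 1.1432, γ^t·E[r] = 0.585318, running G = 3.580038
t=4: π = [0.2811, 0.3636, 0.3553], E[r] = 1.1401, γ^t·E[r] = 0.466997, running G = 4.047036
t=5: π = [0.2810, 0.3636, 0.3554], E[r] = 1.1405, γ^t·E[r] = 0.373733, running G = 4.420768
t=6: π = [0.2810, 0.3636, 0.3554], E[r] = 1.1405, γ^t·E[r] = 0.298973, running G = 4.719741

G = 4.7197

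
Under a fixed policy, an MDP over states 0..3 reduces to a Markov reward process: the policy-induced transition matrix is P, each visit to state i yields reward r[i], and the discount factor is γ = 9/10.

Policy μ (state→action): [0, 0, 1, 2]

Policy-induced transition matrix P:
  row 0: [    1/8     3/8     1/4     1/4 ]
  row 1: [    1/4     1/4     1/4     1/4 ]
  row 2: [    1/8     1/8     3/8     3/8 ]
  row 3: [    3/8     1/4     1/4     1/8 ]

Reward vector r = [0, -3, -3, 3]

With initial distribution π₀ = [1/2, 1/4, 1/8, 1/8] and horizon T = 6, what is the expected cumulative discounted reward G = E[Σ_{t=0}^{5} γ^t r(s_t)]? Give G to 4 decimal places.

G = -3.8753

t=0: π = [0.5000, 0.2500, 0.1250, 0.1250], E[r] = -0.7500, γ^t·E[r] = -0.750000, running G = -0.750000
t=1: π = [0.1875, 0.2969, 0.2656, 0.2500], E[r] = -0.9375, γ^t·E[r] = -0.843750, running G = -1.593750
t=2: π = [0.2246, 0.2402, 0.2832, 0.2520], E[r] = -0.8145, γ^t·E[r] = -0.659707, running G = -2.253457
t=3: π = [0.2180, 0.2427, 0.2854, 0.2539], E[r] = -0.8225, γ^t·E[r] = -0.599610, running G = -2.853067
t=4: π = [0.2188, 0.2416, 0.2857, 0.2539], E[r] = -0.8199, γ^t·E[r] = -0.537967, running G = -3.391033
t=5: π = [0.2187, 0.2416, 0.2857, 0.2540], E[r] = -0.8202, γ^t·E[r] = -0.484292, running G = -3.875325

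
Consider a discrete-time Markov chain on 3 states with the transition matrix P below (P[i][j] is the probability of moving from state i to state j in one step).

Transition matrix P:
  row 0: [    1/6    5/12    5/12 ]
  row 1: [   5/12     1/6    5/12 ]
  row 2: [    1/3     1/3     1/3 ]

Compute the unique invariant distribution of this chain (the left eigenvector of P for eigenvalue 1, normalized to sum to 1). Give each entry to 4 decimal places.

Balance equations π_j = Σ_i π_i·P[i][j]:
  π_0 = 1/6·π_0 + 5/12·π_1 + 1/3·π_2
  π_1 = 5/12·π_0 + 1/6·π_1 + 1/3·π_2
  normalize: π_0 + π_1 + π_2 = 1
Solving the linear system gives exactly π = [4/13, 4/13, 5/13].

π = [0.3077, 0.3077, 0.3846]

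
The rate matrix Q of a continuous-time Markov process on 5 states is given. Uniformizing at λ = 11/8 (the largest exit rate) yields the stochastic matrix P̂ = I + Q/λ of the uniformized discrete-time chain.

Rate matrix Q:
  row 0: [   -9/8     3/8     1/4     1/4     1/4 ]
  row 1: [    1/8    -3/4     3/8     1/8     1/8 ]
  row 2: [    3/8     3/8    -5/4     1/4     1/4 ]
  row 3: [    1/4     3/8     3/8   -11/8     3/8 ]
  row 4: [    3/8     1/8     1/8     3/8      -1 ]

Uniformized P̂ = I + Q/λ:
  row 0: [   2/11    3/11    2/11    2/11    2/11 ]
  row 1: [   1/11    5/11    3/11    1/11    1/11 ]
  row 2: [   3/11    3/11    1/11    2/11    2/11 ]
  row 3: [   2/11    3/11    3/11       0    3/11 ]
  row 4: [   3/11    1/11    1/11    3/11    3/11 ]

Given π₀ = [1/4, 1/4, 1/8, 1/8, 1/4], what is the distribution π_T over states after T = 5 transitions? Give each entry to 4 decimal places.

π = [0.1892, 0.2920, 0.1877, 0.1457, 0.1854]

t=0: π = [0.2500, 0.2500, 0.1250, 0.1250, 0.2500]
t=1: π = [0.1932, 0.2727, 0.1818, 0.1591, 0.1932]
t=2: π = [0.1911, 0.2872, 0.1870, 0.1457, 0.1890]
t=3: π = [0.1899, 0.2906, 0.1870, 0.1464, 0.1861]
t=4: π = [0.1893, 0.2917, 0.1876, 0.1457, 0.1856]
t=5: π = [0.1892, 0.2920, 0.1877, 0.1457, 0.1854]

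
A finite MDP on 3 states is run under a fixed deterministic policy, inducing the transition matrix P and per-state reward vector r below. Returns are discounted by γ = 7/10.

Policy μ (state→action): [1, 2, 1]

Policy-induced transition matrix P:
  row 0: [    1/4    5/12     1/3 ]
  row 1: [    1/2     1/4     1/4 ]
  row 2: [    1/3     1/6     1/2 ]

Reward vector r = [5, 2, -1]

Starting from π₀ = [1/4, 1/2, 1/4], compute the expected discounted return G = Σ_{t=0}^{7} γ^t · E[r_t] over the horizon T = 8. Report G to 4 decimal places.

G = 6.3248

t=0: π = [0.2500, 0.5000, 0.2500], E[r] = 2.0000, γ^t·E[r] = 2.000000, running G = 2.000000
t=1: π = [0.3958, 0.2708, 0.3333], E[r] = 2.1875, γ^t·E[r] = 1.531250, running G = 3.531250
t=2: π = [0.3455, 0.2882, 0.3663], E[r] = 1.9375, γ^t·E[r] = 0.949375, running G = 4.480625
t=3: π = [0.3526, 0.2771, 0.3704], E[r] = 1.9466, γ^t·E[r] = 0.667689, running G = 5.148314
t=4: π = [0.3501, 0.2779, 0.3720], E[r] = 1.9345, γ^t·E[r] = 0.464464, running G = 5.612778
t=5: π = [0.3505, 0.2774, 0.3722], E[r] = 1.9349, γ^t·E[r] = 0.325199, running G = 5.937978
t=6: π = [0.3504, 0.2774, 0.3722], E[r] = 1.9343, γ^t·E[r] = 0.227570, running G = 6.165548
t=7: π = [0.3504, 0.2774, 0.3723], E[r] = 1.9343, γ^t·E[r] = 0.159301, running G = 6.324849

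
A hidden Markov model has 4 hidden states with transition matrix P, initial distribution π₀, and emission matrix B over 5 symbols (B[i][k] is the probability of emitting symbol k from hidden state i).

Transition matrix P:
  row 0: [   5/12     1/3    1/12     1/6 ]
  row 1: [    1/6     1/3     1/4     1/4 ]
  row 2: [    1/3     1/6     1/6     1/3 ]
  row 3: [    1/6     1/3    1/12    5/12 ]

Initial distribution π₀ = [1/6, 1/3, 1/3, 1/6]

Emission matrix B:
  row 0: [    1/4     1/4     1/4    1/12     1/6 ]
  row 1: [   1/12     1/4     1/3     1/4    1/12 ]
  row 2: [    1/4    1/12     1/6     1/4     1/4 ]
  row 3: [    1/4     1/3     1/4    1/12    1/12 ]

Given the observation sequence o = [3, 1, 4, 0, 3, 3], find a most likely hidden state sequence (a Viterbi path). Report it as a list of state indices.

path = [2, 0, 0, 0, 1, 1]

t=0: δ = [1.389e-02, 8.333e-02, 8.333e-02, 1.389e-02]  (obs o_0=3)
t=1: δ = [6.944e-03, 6.944e-03, 1.736e-03, 9.259e-03]  ψ = [2, 1, 1, 2]  (obs o_1=1)
t=2: δ = [4.823e-04, 2.572e-04, 4.340e-04, 3.215e-04]  ψ = [0, 3, 1, 3]  (obs o_2=4)
t=3: δ = [5.023e-05, 1.340e-05, 1.808e-05, 3.617e-05]  ψ = [0, 0, 2, 2]  (obs o_3=0)
t=4: δ = [1.744e-06, 4.186e-06, 1.047e-06, 1.256e-06]  ψ = [0, 0, 0, 3]  (obs o_4=3)
t=5: δ = [6.056e-08, 3.489e-07, 2.616e-07, 8.721e-08]  ψ = [0, 1, 1, 1]  (obs o_5=3)
backtrack: best end state = 1; path = [2, 0, 0, 0, 1, 1]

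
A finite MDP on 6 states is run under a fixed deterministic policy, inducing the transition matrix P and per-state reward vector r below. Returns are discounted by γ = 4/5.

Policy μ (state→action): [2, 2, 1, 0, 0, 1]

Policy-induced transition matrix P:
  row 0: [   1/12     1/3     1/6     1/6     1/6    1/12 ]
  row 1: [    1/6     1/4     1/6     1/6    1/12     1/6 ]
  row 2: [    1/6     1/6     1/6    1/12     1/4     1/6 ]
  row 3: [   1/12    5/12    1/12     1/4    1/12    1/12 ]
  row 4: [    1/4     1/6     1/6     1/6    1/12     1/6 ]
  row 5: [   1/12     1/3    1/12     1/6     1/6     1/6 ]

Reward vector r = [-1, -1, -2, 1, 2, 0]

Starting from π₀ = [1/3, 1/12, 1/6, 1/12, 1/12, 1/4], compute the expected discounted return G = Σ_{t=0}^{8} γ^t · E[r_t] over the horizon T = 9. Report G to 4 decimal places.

G = -1.3573

t=0: π = [0.3333, 0.0833, 0.1667, 0.0833, 0.0833, 0.2500], E[r] = -0.5000, γ^t·E[r] = -0.500000, running G = -0.500000
t=1: π = [0.1181, 0.2917, 0.1389, 0.1597, 0.1597, 0.1319], E[r] = -0.2083, γ^t·E[r] = -0.166667, running G = -0.666667
t=2: π = [0.1458, 0.2726, 0.1424, 0.1684, 0.1273, 0.1435], E[r] = -0.2801, γ^t·E[r] = -0.179259, running G = -0.845926
t=3: π = [0.1391, 0.2797, 0.1407, 0.1688, 0.1312, 0.1405], E[r] = -0.2690, γ^t·E[r] = -0.137728, running G = -0.983654
t=4: π = [0.1402, 0.2788, 0.1409, 0.1690, 0.1301, 0.1410], E[r] = -0.2716, γ^t·E[r] = -0.111256, running G = -1.094910
t=5: π = [0.1400, 0.2790, 0.1408, 0.1690, 0.1303, 0.1409], E[r] = -0.2712, γ^t·E[r] = -0.088854, running G = -1.183765
t=6: π = [0.1400, 0.2790, 0.1408, 0.1690, 0.1302, 0.1409], E[r] = -0.2713, γ^t·E[r] = -0.071109, running G = -1.254873
t=7: π = [0.1400, 0.2790, 0.1408, 0.1690, 0.1302, 0.1409], E[r] = -0.2712, γ^t·E[r] = -0.056883, running G = -1.311756
t=8: π = [0.1400, 0.2790, 0.1408, 0.1690, 0.1302, 0.1409], E[r] = -0.2712, γ^t·E[r] = -0.045507, running G = -1.357264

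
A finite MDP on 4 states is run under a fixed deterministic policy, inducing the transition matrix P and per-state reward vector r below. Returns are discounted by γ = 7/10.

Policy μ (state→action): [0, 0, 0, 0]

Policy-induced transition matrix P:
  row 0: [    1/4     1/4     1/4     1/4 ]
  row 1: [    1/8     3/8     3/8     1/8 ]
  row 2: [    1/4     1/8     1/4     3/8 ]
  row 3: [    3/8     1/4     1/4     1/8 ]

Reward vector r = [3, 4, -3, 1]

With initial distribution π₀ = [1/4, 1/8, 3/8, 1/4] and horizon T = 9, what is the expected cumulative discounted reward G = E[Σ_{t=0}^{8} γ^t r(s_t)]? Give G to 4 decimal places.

t=0: π = [0.2500, 0.1250, 0.3750, 0.2500], E[r] = 0.3750, γ^t·E[r] = 0.375000, running G = 0.375000
t=1: π = [0.2656, 0.2188, 0.2656, 0.2500], E[r] = 1.1250, γ^t·E[r] = 0.787500, running G = 1.162500
t=2: π = [0.2539, 0.2441, 0.2773, 0.2246], E[r] = 1.1309, γ^t·E[r] = 0.554121, running G = 1.716621
t=3: π = [0.2476, 0.2458, 0.2805, 0.2261], E[r] = 1.1106, γ^t·E[r] = 0.380934, running G = 2.097555
t=4: π = [0.2475, 0.2457, 0.2807, 0.2261], E[r] = 1.1091, γ^t·E[r] = 0.266302, running G = 2.363858
t=5: π = [0.2476, 0.2456, 0.2807, 0.2261], E[r] = 1.1091, γ^t·E[r] = 0.186410, running G = 2.550267
t=6: π = [0.2476, 0.2456, 0.2807, 0.2261], E[r] = 1.1092, γ^t·E[r] = 0.130491, running G = 2.680759
t=7: π = [0.2476, 0.2456, 0.2807, 0.2261], E[r] = 1.1092, γ^t·E[r] = 0.091344, running G = 2.772103
t=8: π = [0.2476, 0.2456, 0.2807, 0.2261], E[r] = 1.1092, γ^t·E[r] = 0.063941, running G = 2.836044

G = 2.8360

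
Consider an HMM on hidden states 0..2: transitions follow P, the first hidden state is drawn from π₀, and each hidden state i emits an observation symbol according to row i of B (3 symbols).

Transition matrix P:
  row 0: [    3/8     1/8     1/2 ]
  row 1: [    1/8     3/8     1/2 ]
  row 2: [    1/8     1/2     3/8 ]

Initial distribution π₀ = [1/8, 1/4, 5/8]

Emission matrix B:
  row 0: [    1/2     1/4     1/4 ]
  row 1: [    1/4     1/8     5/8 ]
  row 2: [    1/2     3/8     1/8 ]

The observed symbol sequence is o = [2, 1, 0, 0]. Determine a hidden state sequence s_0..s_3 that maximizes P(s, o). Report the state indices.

t=0: δ = [3.125e-02, 1.562e-01, 7.812e-02]  (obs o_0=2)
t=1: δ = [4.883e-03, 7.324e-03, 2.930e-02]  ψ = [1, 1, 1]  (obs o_1=1)
t=2: δ = [1.831e-03, 3.662e-03, 5.493e-03]  ψ = [2, 2, 2]  (obs o_2=0)
t=3: δ = [3.433e-04, 6.866e-04, 1.030e-03]  ψ = [0, 2, 2]  (obs o_3=0)
backtrack: best end state = 2; path = [1, 2, 2, 2]

path = [1, 2, 2, 2]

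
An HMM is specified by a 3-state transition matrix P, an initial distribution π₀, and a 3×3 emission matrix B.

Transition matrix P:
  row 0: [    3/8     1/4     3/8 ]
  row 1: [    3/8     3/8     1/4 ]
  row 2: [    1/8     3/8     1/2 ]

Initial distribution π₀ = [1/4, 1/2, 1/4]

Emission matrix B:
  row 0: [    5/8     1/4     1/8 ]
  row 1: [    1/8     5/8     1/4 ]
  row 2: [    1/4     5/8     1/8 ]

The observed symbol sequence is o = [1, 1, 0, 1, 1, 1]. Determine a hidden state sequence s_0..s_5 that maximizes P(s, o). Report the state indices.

t=0: δ = [6.250e-02, 3.125e-01, 1.562e-01]  (obs o_0=1)
t=1: δ = [2.930e-02, 7.324e-02, 4.883e-02]  ψ = [1, 1, 1]  (obs o_1=1)
t=2: δ = [1.717e-02, 3.433e-03, 6.104e-03]  ψ = [1, 1, 2]  (obs o_2=0)
t=3: δ = [1.609e-03, 2.682e-03, 4.023e-03]  ψ = [0, 0, 0]  (obs o_3=1)
t=4: δ = [2.515e-04, 9.430e-04, 1.257e-03]  ψ = [1, 2, 2]  (obs o_4=1)
t=5: δ = [8.840e-05, 2.947e-04, 3.929e-04]  ψ = [1, 2, 2]  (obs o_5=1)
backtrack: best end state = 2; path = [1, 1, 0, 2, 2, 2]

path = [1, 1, 0, 2, 2, 2]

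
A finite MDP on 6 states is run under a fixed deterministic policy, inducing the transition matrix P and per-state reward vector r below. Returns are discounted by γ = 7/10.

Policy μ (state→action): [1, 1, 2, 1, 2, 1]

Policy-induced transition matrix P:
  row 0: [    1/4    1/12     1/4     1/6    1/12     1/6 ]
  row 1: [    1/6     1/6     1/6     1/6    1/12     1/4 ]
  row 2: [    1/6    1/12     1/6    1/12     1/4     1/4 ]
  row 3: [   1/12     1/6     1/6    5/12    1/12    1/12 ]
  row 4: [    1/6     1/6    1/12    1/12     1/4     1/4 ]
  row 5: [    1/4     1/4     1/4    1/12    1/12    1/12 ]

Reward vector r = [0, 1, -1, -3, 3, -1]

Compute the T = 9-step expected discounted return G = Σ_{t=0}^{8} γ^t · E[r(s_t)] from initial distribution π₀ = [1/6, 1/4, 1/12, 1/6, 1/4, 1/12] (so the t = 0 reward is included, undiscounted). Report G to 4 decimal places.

G = -0.3415

t=0: π = [0.1667, 0.2500, 0.0833, 0.1667, 0.2500, 0.0833], E[r] = 0.3333, γ^t·E[r] = 0.333333, running G = 0.333333
t=1: π = [0.1736, 0.1528, 0.1667, 0.1736, 0.1389, 0.1944], E[r] = -0.3125, γ^t·E[r] = -0.218750, running G = 0.114583
t=2: π = [0.1829, 0.1545, 0.1858, 0.1684, 0.1343, 0.1742], E[r] = -0.3079, γ^t·E[r] = -0.150856, running G = -0.036273
t=3: π = [0.1824, 0.1505, 0.1852, 0.1676, 0.1367, 0.1777], E[r] = -0.3052, γ^t·E[r] = -0.104673, running G = -0.140946
t=4: π = [0.1827, 0.1508, 0.1853, 0.1669, 0.1370, 0.1773], E[r] = -0.3015, γ^t·E[r] = -0.072402, running G = -0.213348
t=5: π = [0.1828, 0.1508, 0.1852, 0.1668, 0.1370, 0.1774], E[r] = -0.3011, γ^t·E[r] = -0.050601, running G = -0.263949
t=6: π = [0.1828, 0.1508, 0.1853, 0.1667, 0.1370, 0.1774], E[r] = -0.3009, γ^t·E[r] = -0.035399, running G = -0.299348
t=7: π = [0.1828, 0.1508, 0.1853, 0.1667, 0.1371, 0.1774], E[r] = -0.3009, γ^t·E[r] = -0.024776, running G = -0.324125
t=8: π = [0.1828, 0.1508, 0.1853, 0.1667, 0.1371, 0.1774], E[r] = -0.3008, γ^t·E[r] = -0.017343, running G = -0.341467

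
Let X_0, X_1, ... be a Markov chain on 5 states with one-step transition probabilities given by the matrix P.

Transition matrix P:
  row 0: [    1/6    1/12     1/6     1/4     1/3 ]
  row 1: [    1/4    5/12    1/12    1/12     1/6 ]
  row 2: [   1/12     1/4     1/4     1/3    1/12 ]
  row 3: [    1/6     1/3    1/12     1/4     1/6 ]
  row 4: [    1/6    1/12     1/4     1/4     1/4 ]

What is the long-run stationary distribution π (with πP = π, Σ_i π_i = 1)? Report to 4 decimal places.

Balance equations π_j = Σ_i π_i·P[i][j]:
  π_0 = 1/6·π_0 + 1/4·π_1 + 1/12·π_2 + 1/6·π_3 + 1/6·π_4
  π_1 = 1/12·π_0 + 5/12·π_1 + 1/4·π_2 + 1/3·π_3 + 1/12·π_4
  π_2 = 1/6·π_0 + 1/12·π_1 + 1/4·π_2 + 1/12·π_3 + 1/4·π_4
  π_3 = 1/4·π_0 + 1/12·π_1 + 1/3·π_2 + 1/4·π_3 + 1/4·π_4
  normalize: π_0 + π_1 + π_2 + π_3 + π_4 = 1
Solving the linear system gives exactly π = [2675/15357, 1267/5119, 805/5119, 3407/15357, 3059/15357].

π = [0.1742, 0.2475, 0.1573, 0.2219, 0.1992]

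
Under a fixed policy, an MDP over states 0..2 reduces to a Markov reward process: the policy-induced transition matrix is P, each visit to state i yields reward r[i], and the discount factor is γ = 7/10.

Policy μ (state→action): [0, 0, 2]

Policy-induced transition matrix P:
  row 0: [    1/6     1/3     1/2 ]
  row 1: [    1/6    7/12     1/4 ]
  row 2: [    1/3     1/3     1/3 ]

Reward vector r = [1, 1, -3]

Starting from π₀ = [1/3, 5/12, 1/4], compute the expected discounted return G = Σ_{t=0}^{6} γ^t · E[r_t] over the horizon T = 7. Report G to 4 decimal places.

t=0: π = [0.3333, 0.4167, 0.2500], E[r] = 0.0000, γ^t·E[r] = 0.000000, running G = 0.000000
t=1: π = [0.2083, 0.4375, 0.3542], E[r] = -0.4167, γ^t·E[r] = -0.291667, running G = -0.291667
t=2: π = [0.2257, 0.4427, 0.3316], E[r] = -0.3264, γ^t·E[r] = -0.159931, running G = -0.451597
t=3: π = [0.2219, 0.4440, 0.3341], E[r] = -0.3362, γ^t·E[r] = -0.115326, running G = -0.566923
t=4: π = [0.2223, 0.4443, 0.3333], E[r] = -0.3333, γ^t·E[r] = -0.080022, running G = -0.646945
t=5: π = [0.2222, 0.4444, 0.3334], E[r] = -0.3334, γ^t·E[r] = -0.056043, running G = -0.702988
t=6: π = [0.2222, 0.4444, 0.3333], E[r] = -0.3333, γ^t·E[r] = -0.039217, running G = -0.742205

G = -0.7422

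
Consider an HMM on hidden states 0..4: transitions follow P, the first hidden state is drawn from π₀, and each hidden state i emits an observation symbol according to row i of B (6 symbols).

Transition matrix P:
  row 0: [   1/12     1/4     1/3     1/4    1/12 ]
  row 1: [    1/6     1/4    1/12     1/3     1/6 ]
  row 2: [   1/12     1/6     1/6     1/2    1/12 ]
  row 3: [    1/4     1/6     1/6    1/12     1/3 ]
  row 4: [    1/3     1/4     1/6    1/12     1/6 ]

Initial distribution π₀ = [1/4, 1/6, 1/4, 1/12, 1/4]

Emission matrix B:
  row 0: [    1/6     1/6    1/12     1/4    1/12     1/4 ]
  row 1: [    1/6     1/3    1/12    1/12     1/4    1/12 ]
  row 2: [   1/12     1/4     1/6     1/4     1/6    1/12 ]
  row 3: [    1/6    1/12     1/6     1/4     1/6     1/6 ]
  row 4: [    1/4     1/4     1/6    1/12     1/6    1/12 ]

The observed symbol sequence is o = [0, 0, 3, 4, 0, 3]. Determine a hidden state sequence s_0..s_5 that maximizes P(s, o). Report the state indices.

t=0: δ = [4.167e-02, 2.778e-02, 2.083e-02, 1.389e-02, 6.250e-02]  (obs o_0=0)
t=1: δ = [3.472e-03, 2.604e-03, 1.157e-03, 1.736e-03, 2.604e-03]  ψ = [4, 4, 0, 0, 4]  (obs o_1=0)
t=2: δ = [2.170e-04, 7.234e-05, 2.894e-04, 2.170e-04, 4.823e-05]  ψ = [4, 0, 0, 0, 3]  (obs o_2=3)
t=3: δ = [4.521e-06, 1.356e-05, 1.206e-05, 2.411e-05, 1.206e-05]  ψ = [3, 0, 0, 2, 3]  (obs o_3=4)
t=4: δ = [1.005e-06, 6.698e-07, 3.349e-07, 1.005e-06, 2.009e-06]  ψ = [3, 3, 3, 2, 3]  (obs o_4=0)
t=5: δ = [1.674e-07, 4.186e-08, 8.372e-08, 6.279e-08, 2.791e-08]  ψ = [4, 4, 0, 0, 3]  (obs o_5=3)
backtrack: best end state = 0; path = [4, 0, 2, 3, 4, 0]

path = [4, 0, 2, 3, 4, 0]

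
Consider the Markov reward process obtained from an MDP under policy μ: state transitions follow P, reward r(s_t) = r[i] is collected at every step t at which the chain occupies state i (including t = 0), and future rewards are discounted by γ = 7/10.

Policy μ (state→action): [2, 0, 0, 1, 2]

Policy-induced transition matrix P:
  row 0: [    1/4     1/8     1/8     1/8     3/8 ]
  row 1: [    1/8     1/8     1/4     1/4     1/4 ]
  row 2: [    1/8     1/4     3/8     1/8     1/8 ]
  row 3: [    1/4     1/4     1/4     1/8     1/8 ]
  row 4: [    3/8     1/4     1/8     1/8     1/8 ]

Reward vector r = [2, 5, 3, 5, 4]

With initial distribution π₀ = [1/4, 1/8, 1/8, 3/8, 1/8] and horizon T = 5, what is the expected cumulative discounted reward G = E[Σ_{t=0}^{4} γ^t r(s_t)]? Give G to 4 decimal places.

t=0: π = [0.2500, 0.1250, 0.1250, 0.3750, 0.1250], E[r] = 3.8750, γ^t·E[r] = 3.875000, running G = 3.875000
t=1: π = [0.2344, 0.2031, 0.2188, 0.1406, 0.2031], E[r] = 3.6563, γ^t·E[r] = 2.559375, running G = 6.434375
t=2: π = [0.2227, 0.1953, 0.2227, 0.1504, 0.2090], E[r] = 3.6777, γ^t·E[r] = 1.802090, running G = 8.236465
t=3: π = [0.2239, 0.1978, 0.2239, 0.1494, 0.2051], E[r] = 3.6755, γ^t·E[r] = 1.260709, running G = 9.497174
t=4: π = [0.2229, 0.1973, 0.2244, 0.1497, 0.2057], E[r] = 3.6768, γ^t·E[r] = 0.882797, running G = 10.379971

G = 10.3800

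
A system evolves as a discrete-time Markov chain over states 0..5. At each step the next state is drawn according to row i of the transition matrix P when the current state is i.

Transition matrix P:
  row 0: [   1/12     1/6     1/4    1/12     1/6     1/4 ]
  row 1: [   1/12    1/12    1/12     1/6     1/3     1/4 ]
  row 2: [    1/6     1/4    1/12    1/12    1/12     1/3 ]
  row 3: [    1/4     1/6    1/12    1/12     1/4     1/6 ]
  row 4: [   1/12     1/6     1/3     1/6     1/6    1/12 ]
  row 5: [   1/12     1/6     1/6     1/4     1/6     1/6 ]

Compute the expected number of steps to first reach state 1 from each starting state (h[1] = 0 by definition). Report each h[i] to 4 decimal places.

h = [5.4746, 0.0000, 5.0887, 5.5328, 5.4408, 5.5132]

First-step conditioning: h[1] = 0; for i ≠ 1, h[i] = 1 + Σ_k P[i][k]·h[k].
  h[0] = 1 + 1/12·h[0] + 1/4·h[2] + 1/12·h[3] + 1/6·h[4] + 1/4·h[5]
  h[2] = 1 + 1/6·h[0] + 1/12·h[2] + 1/12·h[3] + 1/12·h[4] + 1/3·h[5]
  h[3] = 1 + 1/4·h[0] + 1/12·h[2] + 1/12·h[3] + 1/4·h[4] + 1/6·h[5]
  h[4] = 1 + 1/12·h[0] + 1/3·h[2] + 1/6·h[3] + 1/6·h[4] + 1/12·h[5]
  h[5] = 1 + 1/12·h[0] + 1/6·h[2] + 1/4·h[3] + 1/6·h[4] + 1/6·h[5]
Solving the 5×5 linear system over states ≠ 1 gives exactly h = [107088/19561, 0, 99540/19561, 108228/19561, 106428/19561, 107844/19561] (h[1] = 0 is the target).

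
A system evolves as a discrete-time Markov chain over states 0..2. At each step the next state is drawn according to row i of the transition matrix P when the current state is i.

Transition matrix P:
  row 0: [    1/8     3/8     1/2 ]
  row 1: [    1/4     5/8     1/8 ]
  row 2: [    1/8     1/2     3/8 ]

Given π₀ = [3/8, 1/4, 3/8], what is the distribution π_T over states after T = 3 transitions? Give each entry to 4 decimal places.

t=0: π = [0.3750, 0.2500, 0.3750]
t=1: π = [0.1563, 0.4844, 0.3594]
t=2: π = [0.1855, 0.5410, 0.2734]
t=3: π = [0.1926, 0.5444, 0.2629]

π = [0.1926, 0.5444, 0.2629]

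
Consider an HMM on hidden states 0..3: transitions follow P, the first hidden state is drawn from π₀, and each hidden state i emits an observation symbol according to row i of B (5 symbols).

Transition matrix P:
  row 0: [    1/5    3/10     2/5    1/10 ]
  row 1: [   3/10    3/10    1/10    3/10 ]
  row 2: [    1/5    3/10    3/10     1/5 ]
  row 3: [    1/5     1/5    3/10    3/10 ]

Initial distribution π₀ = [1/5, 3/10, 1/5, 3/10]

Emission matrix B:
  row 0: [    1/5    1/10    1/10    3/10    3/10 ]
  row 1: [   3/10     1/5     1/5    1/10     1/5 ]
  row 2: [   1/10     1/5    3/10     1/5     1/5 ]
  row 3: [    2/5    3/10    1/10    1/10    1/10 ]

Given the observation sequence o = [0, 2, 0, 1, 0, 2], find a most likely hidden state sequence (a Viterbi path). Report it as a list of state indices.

t=0: δ = [4.000e-02, 9.000e-02, 2.000e-02, 1.200e-01]  (obs o_0=0)
t=1: δ = [2.700e-03, 5.400e-03, 1.080e-02, 3.600e-03]  ψ = [1, 1, 3, 3]  (obs o_1=2)
t=2: δ = [4.320e-04, 9.720e-04, 3.240e-04, 8.640e-04]  ψ = [2, 2, 2, 2]  (obs o_2=0)
t=3: δ = [2.916e-05, 5.832e-05, 5.184e-05, 8.748e-05]  ψ = [1, 1, 3, 1]  (obs o_3=1)
t=4: δ = [3.499e-06, 5.249e-06, 2.624e-06, 1.050e-05]  ψ = [1, 1, 3, 3]  (obs o_4=0)
t=5: δ = [2.100e-07, 4.199e-07, 9.448e-07, 3.149e-07]  ψ = [3, 3, 3, 3]  (obs o_5=2)
backtrack: best end state = 2; path = [3, 2, 1, 3, 3, 2]

path = [3, 2, 1, 3, 3, 2]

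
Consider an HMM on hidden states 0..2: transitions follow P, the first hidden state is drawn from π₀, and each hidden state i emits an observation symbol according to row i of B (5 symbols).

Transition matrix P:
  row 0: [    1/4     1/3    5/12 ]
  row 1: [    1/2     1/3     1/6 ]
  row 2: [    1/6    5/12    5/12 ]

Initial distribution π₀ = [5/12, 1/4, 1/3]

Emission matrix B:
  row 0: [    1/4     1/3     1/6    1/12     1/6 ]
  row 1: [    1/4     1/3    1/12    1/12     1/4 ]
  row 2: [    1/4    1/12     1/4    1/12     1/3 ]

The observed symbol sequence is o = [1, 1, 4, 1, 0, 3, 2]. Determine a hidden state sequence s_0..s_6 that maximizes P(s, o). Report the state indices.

t=0: δ = [1.389e-01, 8.333e-02, 2.778e-02]  (obs o_0=1)
t=1: δ = [1.389e-02, 1.543e-02, 4.823e-03]  ψ = [1, 0, 0]  (obs o_1=1)
t=2: δ = [1.286e-03, 1.286e-03, 1.929e-03]  ψ = [1, 1, 0]  (obs o_2=4)
t=3: δ = [2.143e-04, 2.679e-04, 6.698e-05]  ψ = [1, 2, 2]  (obs o_3=1)
t=4: δ = [3.349e-05, 2.233e-05, 2.233e-05]  ψ = [1, 1, 0]  (obs o_4=0)
t=5: δ = [9.303e-07, 9.303e-07, 1.163e-06]  ψ = [1, 0, 0]  (obs o_5=3)
t=6: δ = [7.752e-08, 4.038e-08, 1.211e-07]  ψ = [1, 2, 2]  (obs o_6=2)
backtrack: best end state = 2; path = [1, 0, 2, 1, 0, 2, 2]

path = [1, 0, 2, 1, 0, 2, 2]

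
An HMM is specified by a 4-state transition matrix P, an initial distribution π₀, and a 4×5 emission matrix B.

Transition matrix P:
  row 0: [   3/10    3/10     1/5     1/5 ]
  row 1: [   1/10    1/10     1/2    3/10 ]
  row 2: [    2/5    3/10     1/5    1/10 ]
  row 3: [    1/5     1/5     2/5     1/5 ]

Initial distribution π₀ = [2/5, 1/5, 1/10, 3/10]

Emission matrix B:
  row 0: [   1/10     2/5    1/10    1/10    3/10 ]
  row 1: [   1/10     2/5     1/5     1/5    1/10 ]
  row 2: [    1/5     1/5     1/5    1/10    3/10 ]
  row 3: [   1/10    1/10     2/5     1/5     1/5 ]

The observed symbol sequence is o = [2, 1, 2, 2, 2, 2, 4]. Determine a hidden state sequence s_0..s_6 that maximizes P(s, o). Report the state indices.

t=0: δ = [4.000e-02, 4.000e-02, 2.000e-02, 1.200e-01]  (obs o_0=2)
t=1: δ = [9.600e-03, 9.600e-03, 9.600e-03, 2.400e-03]  ψ = [3, 3, 3, 3]  (obs o_1=1)
t=2: δ = [3.840e-04, 5.760e-04, 9.600e-04, 1.152e-03]  ψ = [2, 0, 1, 1]  (obs o_2=2)
t=3: δ = [3.840e-05, 5.760e-05, 9.216e-05, 9.216e-05]  ψ = [2, 2, 3, 3]  (obs o_3=2)
t=4: δ = [3.686e-06, 5.530e-06, 7.373e-06, 7.373e-06]  ψ = [2, 2, 3, 3]  (obs o_4=2)
t=5: δ = [2.949e-07, 4.424e-07, 5.898e-07, 6.636e-07]  ψ = [2, 2, 3, 1]  (obs o_5=2)
t=6: δ = [7.078e-08, 1.769e-08, 7.963e-08, 2.654e-08]  ψ = [2, 2, 3, 1]  (obs o_6=4)
backtrack: best end state = 2; path = [3, 1, 3, 2, 1, 3, 2]

path = [3, 1, 3, 2, 1, 3, 2]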